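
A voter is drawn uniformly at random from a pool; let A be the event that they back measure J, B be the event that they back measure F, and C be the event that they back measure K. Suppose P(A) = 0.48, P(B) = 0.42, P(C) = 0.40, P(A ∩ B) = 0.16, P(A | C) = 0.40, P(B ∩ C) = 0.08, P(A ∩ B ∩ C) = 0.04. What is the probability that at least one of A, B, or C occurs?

P(A ∩ C) = P(C)·P(A|C) = 0.40 × 0.40 = 0.16
P(A ∪ B ∪ C) = 0.48 + 0.42 + 0.40 − 0.16 − 0.16 − 0.08 + 0.04 = 0.94

0.94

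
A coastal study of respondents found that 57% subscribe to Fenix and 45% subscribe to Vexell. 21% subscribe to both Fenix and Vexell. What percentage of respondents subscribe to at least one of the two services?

81%

By inclusion-exclusion,
P(union) = 57 + 45 − 21 = 81%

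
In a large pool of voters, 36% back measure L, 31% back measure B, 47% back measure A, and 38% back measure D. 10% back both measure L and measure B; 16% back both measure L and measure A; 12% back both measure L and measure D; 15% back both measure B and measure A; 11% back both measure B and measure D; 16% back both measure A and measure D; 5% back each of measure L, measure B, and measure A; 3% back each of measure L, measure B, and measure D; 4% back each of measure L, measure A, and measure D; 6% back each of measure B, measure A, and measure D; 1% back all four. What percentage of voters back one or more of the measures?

89%

Inclusion–exclusion gives
P(≥1) = 36 + 31 + 47 + 38 − 10 − 16 − 12 − 15 − 11 − 16 + 5 + 3 + 4 + 6 − 1 = 89%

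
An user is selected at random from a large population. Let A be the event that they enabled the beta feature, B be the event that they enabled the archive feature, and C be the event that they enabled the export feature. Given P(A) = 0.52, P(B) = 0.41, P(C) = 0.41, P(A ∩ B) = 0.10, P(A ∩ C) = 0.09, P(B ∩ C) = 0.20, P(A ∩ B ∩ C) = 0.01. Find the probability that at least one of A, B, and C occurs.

By inclusion-exclusion,
P(A ∪ B ∪ C) = 0.52 + 0.41 + 0.41 − 0.10 − 0.09 − 0.20 + 0.01 = 0.96

0.96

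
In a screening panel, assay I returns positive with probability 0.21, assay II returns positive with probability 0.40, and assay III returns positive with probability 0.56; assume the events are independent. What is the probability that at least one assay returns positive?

P(none) = (1 − 0.21) × (1 − 0.40) × (1 − 0.56) = 0.79 × 0.60 × 0.44 = 0.20856
P(at least one) = 1 − 0.20856 = 0.79144

0.79144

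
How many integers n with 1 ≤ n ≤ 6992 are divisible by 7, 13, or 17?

floor(6992/7) + floor(6992/13) + floor(6992/17) − floor(6992/91) − floor(6992/119) − floor(6992/221) + floor(6992/1547) = 998 + 537 + 411 − 76 − 58 − 31 + 4 = 1785

1785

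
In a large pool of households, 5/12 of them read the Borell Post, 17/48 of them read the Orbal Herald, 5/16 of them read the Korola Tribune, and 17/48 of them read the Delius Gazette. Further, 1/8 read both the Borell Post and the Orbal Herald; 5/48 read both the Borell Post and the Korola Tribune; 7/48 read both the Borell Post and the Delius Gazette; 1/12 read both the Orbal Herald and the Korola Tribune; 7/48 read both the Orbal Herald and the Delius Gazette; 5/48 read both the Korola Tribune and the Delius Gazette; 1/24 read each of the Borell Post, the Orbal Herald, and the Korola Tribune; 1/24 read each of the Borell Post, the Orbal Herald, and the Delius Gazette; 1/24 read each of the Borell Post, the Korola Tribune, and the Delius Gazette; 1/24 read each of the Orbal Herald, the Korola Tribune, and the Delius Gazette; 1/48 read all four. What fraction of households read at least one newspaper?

P(≥1) = 5/12 + 17/48 + 5/16 + 17/48 − 1/8 − 5/48 − 7/48 − 1/12 − 7/48 − 5/48 + 1/24 + 1/24 + 1/24 + 1/24 − 1/48 = 7/8

7/8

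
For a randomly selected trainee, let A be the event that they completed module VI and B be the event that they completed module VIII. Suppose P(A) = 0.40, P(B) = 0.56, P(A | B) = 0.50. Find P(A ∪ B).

0.68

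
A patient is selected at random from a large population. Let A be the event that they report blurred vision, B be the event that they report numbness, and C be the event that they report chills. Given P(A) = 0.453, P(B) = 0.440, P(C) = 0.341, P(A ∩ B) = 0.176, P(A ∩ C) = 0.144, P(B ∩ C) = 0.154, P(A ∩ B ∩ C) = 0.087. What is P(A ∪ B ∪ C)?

P(A ∪ B ∪ C) = 0.453 + 0.440 + 0.341 − 0.176 − 0.144 − 0.154 + 0.087 = 0.847

0.847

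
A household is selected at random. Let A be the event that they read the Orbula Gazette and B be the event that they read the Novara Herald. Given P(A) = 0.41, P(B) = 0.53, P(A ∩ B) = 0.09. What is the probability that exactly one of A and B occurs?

0.76

P(exactly one) = 0.41 + 0.53 − 2·0.09 = 0.76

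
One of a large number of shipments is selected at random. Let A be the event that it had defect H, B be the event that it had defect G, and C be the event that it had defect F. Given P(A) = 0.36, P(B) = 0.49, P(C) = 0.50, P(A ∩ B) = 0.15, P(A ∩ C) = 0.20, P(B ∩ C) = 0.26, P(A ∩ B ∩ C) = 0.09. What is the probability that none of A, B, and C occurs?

Apply inclusion-exclusion:
P(A ∪ B ∪ C) = 0.36 + 0.49 + 0.50 − 0.15 − 0.20 − 0.26 + 0.09 = 0.83
P(none) = 1 − 0.83 = 0.17

0.17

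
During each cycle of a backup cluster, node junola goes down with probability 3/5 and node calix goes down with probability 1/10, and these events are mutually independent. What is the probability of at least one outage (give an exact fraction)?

Since the events are independent, P(none) is the product of the individual non-occurrence probabilities.
P(none) = (1 − 3/5) × (1 − 1/10) = 2/5 × 9/10 = 9/25
P(at least one) = 1 − 9/25 = 16/25

16/25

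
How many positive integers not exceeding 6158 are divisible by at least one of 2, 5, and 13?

3885

Inclusion–exclusion gives
⌊6158/2⌋ + ⌊6158/5⌋ + ⌊6158/13⌋ − ⌊6158/10⌋ − ⌊6158/26⌋ − ⌊6158/65⌋ + ⌊6158/130⌋ = 3079 + 1231 + 473 − 615 − 236 − 94 + 47 = 3885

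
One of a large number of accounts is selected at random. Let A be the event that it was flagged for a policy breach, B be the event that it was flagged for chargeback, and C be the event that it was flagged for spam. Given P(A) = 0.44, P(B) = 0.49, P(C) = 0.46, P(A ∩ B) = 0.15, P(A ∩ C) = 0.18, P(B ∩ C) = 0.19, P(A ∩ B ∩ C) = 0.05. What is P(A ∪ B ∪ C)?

0.92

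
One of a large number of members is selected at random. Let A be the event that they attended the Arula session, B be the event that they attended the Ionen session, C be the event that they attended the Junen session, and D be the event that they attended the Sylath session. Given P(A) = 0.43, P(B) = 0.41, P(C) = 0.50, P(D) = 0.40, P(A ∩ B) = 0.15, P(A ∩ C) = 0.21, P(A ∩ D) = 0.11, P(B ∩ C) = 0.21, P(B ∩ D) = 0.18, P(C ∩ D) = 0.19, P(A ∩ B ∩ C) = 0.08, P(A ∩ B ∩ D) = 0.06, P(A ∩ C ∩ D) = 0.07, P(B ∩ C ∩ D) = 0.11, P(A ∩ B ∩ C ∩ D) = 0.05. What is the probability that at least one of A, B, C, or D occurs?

By inclusion-exclusion,
P(A ∪ B ∪ C ∪ D) = 0.43 + 0.41 + 0.50 + 0.40 − 0.15 − 0.21 − 0.11 − 0.21 − 0.18 − 0.19 + 0.08 + 0.06 + 0.07 + 0.11 − 0.05 = 0.96

0.96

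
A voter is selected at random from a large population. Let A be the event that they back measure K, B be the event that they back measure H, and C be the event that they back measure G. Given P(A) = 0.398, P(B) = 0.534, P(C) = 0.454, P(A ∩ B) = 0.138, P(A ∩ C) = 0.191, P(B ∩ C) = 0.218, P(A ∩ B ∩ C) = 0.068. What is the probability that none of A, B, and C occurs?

0.093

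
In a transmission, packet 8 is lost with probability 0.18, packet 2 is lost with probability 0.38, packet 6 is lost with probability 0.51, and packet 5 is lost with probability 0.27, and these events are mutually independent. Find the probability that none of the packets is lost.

Independence gives P(none) = ∏(1 − pᵢ).
P(none) = (1 − 0.18) × (1 − 0.38) × (1 − 0.51) × (1 − 0.27) = 0.82 × 0.62 × 0.49 × 0.73 = 0.18185468

0.18185468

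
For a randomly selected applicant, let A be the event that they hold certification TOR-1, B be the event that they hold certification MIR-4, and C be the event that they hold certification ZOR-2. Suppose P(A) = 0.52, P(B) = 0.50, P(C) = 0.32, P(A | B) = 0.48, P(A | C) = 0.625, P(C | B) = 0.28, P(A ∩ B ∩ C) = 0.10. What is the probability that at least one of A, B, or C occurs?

P(A ∩ B) = P(B)·P(A|B) = 0.50 × 0.48 = 0.24
P(A ∩ C) = P(C)·P(A|C) = 0.32 × 0.625 = 0.20
P(B ∩ C) = P(B)·P(C|B) = 0.50 × 0.28 = 0.14
P(A ∪ B ∪ C) = 0.52 + 0.50 + 0.32 − 0.24 − 0.20 − 0.14 + 0.10 = 0.86

0.86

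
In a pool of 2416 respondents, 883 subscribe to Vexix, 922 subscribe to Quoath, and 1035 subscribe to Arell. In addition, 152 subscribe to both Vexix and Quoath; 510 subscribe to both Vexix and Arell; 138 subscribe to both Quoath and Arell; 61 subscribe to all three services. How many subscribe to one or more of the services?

By inclusion-exclusion,
N(≥1) = 883 + 922 + 1035 − 152 − 510 − 138 + 61 = 2101

2101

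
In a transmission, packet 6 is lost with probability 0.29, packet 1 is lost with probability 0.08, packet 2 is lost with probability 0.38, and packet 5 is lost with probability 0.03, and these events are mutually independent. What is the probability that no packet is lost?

0.39283448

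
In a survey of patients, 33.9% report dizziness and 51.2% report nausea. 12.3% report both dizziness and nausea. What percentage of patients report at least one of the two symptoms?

By inclusion–exclusion:
P(at least one) = 33.9 + 51.2 − 12.3 = 72.8%

72.8%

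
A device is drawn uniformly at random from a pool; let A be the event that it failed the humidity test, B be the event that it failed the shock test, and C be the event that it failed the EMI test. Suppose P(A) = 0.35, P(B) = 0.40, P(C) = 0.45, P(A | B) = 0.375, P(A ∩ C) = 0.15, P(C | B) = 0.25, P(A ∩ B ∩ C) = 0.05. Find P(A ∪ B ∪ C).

P(A ∩ B) = P(B)·P(A|B) = 0.40 × 0.375 = 0.15
P(B ∩ C) = P(B)·P(C|B) = 0.40 × 0.25 = 0.10
P(A ∪ B ∪ C) = 0.35 + 0.40 + 0.45 − 0.15 − 0.15 − 0.10 + 0.05 = 0.85

0.85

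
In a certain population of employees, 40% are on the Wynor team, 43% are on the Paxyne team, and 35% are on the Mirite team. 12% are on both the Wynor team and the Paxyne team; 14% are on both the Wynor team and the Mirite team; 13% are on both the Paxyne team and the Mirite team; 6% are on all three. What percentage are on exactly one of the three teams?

58%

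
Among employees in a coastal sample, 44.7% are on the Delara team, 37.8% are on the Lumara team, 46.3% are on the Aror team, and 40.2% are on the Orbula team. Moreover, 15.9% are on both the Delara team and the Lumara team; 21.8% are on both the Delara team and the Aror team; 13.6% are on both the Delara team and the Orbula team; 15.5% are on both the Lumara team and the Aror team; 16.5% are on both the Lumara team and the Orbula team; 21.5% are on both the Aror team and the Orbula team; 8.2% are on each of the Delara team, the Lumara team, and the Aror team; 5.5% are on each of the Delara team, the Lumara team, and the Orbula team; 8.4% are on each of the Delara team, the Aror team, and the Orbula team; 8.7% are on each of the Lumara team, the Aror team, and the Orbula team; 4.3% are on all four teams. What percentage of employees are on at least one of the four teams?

90.7%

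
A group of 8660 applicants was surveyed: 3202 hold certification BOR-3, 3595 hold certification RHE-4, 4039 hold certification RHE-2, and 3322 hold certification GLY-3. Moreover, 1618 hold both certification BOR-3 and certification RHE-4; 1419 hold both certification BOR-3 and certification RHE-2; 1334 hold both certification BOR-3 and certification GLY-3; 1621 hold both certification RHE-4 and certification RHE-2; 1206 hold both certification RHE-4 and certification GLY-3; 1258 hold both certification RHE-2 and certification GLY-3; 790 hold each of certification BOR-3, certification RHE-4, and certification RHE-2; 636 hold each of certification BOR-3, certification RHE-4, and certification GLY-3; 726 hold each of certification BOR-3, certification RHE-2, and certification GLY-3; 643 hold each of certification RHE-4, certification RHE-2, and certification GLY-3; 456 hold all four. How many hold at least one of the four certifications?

8041

|at least one| = 3202 + 3595 + 4039 + 3322 − 1618 − 1419 − 1334 − 1621 − 1206 − 1258 + 790 + 636 + 726 + 643 − 456 = 8041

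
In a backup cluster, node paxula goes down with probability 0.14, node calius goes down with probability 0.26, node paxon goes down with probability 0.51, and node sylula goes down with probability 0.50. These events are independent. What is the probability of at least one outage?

0.844082

Since the events are independent, P(none) is the product of the individual non-occurrence probabilities.
P(none) = (1 − 0.14) × (1 − 0.26) × (1 − 0.51) × (1 − 0.50) = 0.86 × 0.74 × 0.49 × 0.50 = 0.155918
P(at least one) = 1 − 0.155918 = 0.844082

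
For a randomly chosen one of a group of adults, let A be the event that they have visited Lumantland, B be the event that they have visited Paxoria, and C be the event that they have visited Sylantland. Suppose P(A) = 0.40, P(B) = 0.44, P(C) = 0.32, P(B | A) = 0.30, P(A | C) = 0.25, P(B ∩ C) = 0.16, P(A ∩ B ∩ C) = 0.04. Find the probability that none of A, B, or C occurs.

P(A ∩ B) = P(A)·P(B|A) = 0.40 × 0.30 = 0.12
P(A ∩ C) = P(C)·P(A|C) = 0.32 × 0.25 = 0.08
Using inclusion–exclusion:
P(A ∪ B ∪ C) = 0.40 + 0.44 + 0.32 − 0.12 − 0.08 − 0.16 + 0.04 = 0.84
P(none) = 1 − 0.84 = 0.16

0.16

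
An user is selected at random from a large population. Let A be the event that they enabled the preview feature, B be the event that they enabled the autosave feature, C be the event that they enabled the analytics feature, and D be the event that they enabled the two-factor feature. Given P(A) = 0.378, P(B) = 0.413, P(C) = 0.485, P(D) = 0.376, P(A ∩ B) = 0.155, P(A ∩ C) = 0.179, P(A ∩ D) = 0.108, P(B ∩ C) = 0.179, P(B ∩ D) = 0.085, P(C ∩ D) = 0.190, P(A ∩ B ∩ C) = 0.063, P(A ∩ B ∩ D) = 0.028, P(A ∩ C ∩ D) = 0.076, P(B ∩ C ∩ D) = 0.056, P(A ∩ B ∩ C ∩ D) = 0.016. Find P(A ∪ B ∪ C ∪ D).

0.963

P(A ∪ B ∪ C ∪ D) = 0.378 + 0.413 + 0.485 + 0.376 − 0.155 − 0.179 − 0.108 − 0.179 − 0.085 − 0.190 + 0.063 + 0.028 + 0.076 + 0.056 − 0.016 = 0.963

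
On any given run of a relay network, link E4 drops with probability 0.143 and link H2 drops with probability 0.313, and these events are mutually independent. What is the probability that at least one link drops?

Independence gives P(none) = ∏(1 − pᵢ).
P(none) = (1 − 0.143) × (1 − 0.313) = 0.857 × 0.687 = 0.588759
P(at least one) = 1 − 0.588759 = 0.411241

0.411241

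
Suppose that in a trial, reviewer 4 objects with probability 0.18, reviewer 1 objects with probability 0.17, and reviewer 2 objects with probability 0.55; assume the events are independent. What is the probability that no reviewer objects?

P(none) = (1 − 0.18) × (1 − 0.17) × (1 − 0.55) = 0.82 × 0.83 × 0.45 = 0.30627

0.30627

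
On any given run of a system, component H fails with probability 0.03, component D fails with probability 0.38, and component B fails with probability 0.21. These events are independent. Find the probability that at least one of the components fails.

0.524894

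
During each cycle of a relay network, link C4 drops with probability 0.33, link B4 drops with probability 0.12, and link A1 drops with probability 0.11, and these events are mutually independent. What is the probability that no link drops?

P(none) = (1 − 0.33) × (1 − 0.12) × (1 − 0.11) = 0.67 × 0.88 × 0.89 = 0.524744

0.524744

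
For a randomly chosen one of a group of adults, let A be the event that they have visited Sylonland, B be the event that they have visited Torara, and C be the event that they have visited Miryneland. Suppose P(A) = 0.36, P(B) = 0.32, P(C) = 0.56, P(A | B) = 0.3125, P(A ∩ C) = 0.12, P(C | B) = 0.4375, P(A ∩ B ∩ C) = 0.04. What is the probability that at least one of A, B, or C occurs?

0.92

P(A ∩ B) = P(B)·P(A|B) = 0.32 × 0.3125 = 0.10
P(B ∩ C) = P(B)·P(C|B) = 0.32 × 0.4375 = 0.14
P(A ∪ B ∪ C) = 0.36 + 0.32 + 0.56 − 0.10 − 0.12 − 0.14 + 0.04 = 0.92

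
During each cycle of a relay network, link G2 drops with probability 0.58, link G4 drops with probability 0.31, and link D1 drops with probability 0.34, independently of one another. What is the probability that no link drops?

0.191268

P(none) = (1 − 0.58) × (1 − 0.31) × (1 − 0.34) = 0.42 × 0.69 × 0.66 = 0.191268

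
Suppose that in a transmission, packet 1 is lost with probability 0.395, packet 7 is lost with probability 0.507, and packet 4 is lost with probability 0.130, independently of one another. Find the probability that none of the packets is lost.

P(none) = (1 − 0.395) × (1 − 0.507) × (1 − 0.130) = 0.605 × 0.493 × 0.870 = 0.25949055

0.25949055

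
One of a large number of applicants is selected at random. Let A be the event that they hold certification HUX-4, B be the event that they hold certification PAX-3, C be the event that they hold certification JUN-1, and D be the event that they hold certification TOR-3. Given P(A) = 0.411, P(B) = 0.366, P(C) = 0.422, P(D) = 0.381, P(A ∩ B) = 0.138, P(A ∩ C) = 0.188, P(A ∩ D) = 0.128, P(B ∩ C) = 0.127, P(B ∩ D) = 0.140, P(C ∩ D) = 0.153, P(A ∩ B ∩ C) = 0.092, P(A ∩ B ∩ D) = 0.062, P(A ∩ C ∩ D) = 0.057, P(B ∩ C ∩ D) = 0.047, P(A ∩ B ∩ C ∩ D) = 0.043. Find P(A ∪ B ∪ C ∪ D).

0.921

P(A ∪ B ∪ C ∪ D) = 0.411 + 0.366 + 0.422 + 0.381 − 0.138 − 0.188 − 0.128 − 0.127 − 0.140 − 0.153 + 0.092 + 0.062 + 0.057 + 0.047 − 0.043 = 0.921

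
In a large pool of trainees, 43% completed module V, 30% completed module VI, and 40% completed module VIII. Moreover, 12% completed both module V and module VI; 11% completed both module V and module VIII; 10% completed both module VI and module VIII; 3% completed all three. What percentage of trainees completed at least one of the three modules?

By inclusion-exclusion,
P(at least one) = 43 + 30 + 40 − 12 − 11 − 10 + 3 = 83%

83%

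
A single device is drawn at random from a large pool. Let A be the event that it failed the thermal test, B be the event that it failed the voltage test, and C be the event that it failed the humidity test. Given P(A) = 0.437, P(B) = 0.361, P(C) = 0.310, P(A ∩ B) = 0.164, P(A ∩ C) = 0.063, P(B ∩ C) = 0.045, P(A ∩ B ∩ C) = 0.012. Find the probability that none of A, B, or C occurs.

0.152

P(A ∪ B ∪ C) = 0.437 + 0.361 + 0.310 − 0.164 − 0.063 − 0.045 + 0.012 = 0.848
P(none) = 1 − 0.848 = 0.152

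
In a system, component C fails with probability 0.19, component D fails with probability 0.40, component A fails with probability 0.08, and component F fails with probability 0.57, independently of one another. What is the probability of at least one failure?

P(none) = (1 − 0.19) × (1 − 0.40) × (1 − 0.08) × (1 − 0.57) = 0.81 × 0.60 × 0.92 × 0.43 = 0.1922616
P(at least one) = 1 − 0.1922616 = 0.8077384

0.8077384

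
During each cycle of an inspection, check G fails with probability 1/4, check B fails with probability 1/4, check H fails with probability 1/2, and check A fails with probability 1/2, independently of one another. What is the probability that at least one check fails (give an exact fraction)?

Independence gives P(none) = ∏(1 − pᵢ).
P(none) = (1 − 1/4) × (1 − 1/4) × (1 − 1/2) × (1 − 1/2) = 3/4 × 3/4 × 1/2 × 1/2 = 9/64
P(at least one) = 1 − 9/64 = 55/64

55/64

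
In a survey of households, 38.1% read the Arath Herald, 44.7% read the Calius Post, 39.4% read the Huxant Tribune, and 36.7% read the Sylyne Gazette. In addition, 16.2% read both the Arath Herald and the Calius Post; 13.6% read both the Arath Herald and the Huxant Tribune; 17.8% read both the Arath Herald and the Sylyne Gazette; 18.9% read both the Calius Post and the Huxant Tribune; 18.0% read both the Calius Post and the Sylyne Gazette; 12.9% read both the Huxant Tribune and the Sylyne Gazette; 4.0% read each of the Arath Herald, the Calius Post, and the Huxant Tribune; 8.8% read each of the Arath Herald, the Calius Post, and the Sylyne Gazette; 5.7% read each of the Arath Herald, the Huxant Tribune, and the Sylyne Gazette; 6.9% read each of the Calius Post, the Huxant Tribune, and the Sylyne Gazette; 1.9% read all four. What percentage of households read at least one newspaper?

Using inclusion–exclusion:
P(union) = 38.1 + 44.7 + 39.4 + 36.7 − 16.2 − 13.6 − 17.8 − 18.9 − 18.0 − 12.9 + 4.0 + 8.8 + 5.7 + 6.9 − 1.9 = 85.0%

85.0%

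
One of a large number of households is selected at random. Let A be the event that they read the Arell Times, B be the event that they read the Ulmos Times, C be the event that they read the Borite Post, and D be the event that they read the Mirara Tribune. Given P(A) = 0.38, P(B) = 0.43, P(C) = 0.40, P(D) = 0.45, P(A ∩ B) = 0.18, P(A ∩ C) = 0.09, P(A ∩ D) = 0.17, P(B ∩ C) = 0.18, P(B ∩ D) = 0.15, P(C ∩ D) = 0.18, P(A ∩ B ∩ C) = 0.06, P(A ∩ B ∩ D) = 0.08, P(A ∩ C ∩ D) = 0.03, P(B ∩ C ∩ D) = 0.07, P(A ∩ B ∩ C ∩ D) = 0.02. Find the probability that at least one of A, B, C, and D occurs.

0.93

Inclusion–exclusion gives
P(A ∪ B ∪ C ∪ D) = 0.38 + 0.43 + 0.40 + 0.45 − 0.18 − 0.09 − 0.17 − 0.18 − 0.15 − 0.18 + 0.06 + 0.08 + 0.03 + 0.07 − 0.02 = 0.93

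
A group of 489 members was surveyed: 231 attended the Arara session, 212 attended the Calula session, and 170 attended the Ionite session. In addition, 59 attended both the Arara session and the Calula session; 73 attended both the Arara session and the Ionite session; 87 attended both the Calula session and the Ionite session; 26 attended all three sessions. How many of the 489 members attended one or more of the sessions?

|at least one| = 231 + 212 + 170 − 59 − 73 − 87 + 26 = 420

420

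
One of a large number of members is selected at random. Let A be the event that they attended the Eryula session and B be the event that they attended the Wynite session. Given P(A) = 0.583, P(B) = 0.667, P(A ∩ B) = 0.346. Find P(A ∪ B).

Inclusion–exclusion gives
P(A ∪ B) = 0.583 + 0.667 − 0.346 = 0.904

0.904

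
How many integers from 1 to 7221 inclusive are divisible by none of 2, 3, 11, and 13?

2020

Apply inclusion-exclusion:
⌊7221/2⌋ + ⌊7221/3⌋ + ⌊7221/11⌋ + ⌊7221/13⌋ − ⌊7221/6⌋ − ⌊7221/22⌋ − ⌊7221/26⌋ − ⌊7221/33⌋ − ⌊7221/39⌋ − ⌊7221/143⌋ + ⌊7221/66⌋ + ⌊7221/78⌋ + ⌊7221/286⌋ + ⌊7221/429⌋ − ⌊7221/858⌋ = 3610 + 2407 + 656 + 555 − 1203 − 328 − 277 − 218 − 185 − 50 + 109 + 92 + 25 + 16 − 8 = 5201
7221 − 5201 = 2020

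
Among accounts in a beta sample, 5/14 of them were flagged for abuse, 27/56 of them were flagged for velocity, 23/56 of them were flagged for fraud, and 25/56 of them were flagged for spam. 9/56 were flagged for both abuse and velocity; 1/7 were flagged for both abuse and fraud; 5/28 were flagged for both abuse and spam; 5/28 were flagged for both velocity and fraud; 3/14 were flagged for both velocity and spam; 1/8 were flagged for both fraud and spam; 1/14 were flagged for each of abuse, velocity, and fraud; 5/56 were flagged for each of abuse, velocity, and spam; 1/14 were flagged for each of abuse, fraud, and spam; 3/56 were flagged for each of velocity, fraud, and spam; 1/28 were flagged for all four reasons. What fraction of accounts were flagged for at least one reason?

53/56

Apply inclusion-exclusion:
P(≥1) = 5/14 + 27/56 + 23/56 + 25/56 − 9/56 − 1/7 − 5/28 − 5/28 − 3/14 − 1/8 + 1/14 + 5/56 + 1/14 + 3/56 − 1/28 = 53/56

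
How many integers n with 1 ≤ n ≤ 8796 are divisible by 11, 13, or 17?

By inclusion–exclusion:
floor(8796/11) + floor(8796/13) + floor(8796/17) − floor(8796/143) − floor(8796/187) − floor(8796/221) + floor(8796/2431) = 799 + 676 + 517 − 61 − 47 − 39 + 3 = 1848

1848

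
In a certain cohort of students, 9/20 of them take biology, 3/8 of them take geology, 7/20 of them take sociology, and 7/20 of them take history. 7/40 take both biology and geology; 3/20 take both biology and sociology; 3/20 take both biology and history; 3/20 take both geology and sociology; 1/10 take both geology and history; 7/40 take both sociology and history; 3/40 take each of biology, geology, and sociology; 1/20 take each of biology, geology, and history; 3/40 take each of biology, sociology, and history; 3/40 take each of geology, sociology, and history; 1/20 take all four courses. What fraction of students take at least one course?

Apply inclusion-exclusion:
P(union) = 9/20 + 3/8 + 7/20 + 7/20 − 7/40 − 3/20 − 3/20 − 3/20 − 1/10 − 7/40 + 3/40 + 1/20 + 3/40 + 3/40 − 1/20 = 17/20

17/20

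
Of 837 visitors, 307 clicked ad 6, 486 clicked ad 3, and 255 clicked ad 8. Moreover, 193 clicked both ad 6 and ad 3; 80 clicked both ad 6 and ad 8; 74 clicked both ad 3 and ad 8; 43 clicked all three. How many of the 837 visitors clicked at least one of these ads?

744

|union| = 307 + 486 + 255 − 193 − 80 − 74 + 43 = 744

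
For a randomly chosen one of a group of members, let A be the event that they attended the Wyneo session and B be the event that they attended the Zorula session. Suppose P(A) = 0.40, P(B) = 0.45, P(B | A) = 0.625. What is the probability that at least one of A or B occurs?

0.60

P(A ∩ B) = P(A)·P(B|A) = 0.40 × 0.625 = 0.25
P(A ∪ B) = 0.40 + 0.45 − 0.25 = 0.60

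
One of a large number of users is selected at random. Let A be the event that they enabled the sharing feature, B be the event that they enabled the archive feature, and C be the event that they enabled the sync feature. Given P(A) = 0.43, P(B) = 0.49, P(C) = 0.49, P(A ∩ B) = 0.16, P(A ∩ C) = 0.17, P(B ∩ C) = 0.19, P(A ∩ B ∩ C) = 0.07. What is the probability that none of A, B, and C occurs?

0.04

Using inclusion–exclusion:
P(A ∪ B ∪ C) = 0.43 + 0.49 + 0.49 − 0.16 − 0.17 − 0.19 + 0.07 = 0.96
P(none) = 1 − 0.96 = 0.04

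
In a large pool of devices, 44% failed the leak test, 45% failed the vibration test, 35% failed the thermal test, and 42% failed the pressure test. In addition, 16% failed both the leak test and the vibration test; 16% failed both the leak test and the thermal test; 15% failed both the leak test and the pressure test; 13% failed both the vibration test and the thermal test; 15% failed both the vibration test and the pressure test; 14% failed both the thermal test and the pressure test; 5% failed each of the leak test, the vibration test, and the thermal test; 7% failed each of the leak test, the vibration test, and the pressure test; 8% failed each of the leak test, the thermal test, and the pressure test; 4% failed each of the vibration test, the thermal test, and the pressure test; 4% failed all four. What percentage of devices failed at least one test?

P(at least one) = 44 + 45 + 35 + 42 − 16 − 16 − 15 − 13 − 15 − 14 + 5 + 7 + 8 + 4 − 4 = 97%

97%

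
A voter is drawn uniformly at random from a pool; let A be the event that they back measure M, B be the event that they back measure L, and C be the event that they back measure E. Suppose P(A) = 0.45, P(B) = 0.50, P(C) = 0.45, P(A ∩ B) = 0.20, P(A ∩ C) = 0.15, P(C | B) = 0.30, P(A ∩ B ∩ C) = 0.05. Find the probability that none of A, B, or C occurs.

P(B ∩ C) = P(B)·P(C|B) = 0.50 × 0.30 = 0.15
P(A ∪ B ∪ C) = 0.45 + 0.50 + 0.45 − 0.20 − 0.15 − 0.15 + 0.05 = 0.95
P(none) = 1 − 0.95 = 0.05

0.05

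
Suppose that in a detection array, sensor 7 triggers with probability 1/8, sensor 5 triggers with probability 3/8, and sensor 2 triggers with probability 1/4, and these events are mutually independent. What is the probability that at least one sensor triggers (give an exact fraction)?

Since the events are independent, P(none) is the product of the individual non-occurrence probabilities.
P(none) = (1 − 1/8) × (1 − 3/8) × (1 − 1/4) = 7/8 × 5/8 × 3/4 = 105/256
P(at least one) = 1 − 105/256 = 151/256

151/256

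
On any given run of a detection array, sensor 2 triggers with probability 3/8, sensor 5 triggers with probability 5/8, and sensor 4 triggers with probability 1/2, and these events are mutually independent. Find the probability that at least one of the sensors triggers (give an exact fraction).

P(none) = (1 − 3/8) × (1 − 5/8) × (1 − 1/2) = 5/8 × 3/8 × 1/2 = 15/128
P(at least one) = 1 − 15/128 = 113/128

113/128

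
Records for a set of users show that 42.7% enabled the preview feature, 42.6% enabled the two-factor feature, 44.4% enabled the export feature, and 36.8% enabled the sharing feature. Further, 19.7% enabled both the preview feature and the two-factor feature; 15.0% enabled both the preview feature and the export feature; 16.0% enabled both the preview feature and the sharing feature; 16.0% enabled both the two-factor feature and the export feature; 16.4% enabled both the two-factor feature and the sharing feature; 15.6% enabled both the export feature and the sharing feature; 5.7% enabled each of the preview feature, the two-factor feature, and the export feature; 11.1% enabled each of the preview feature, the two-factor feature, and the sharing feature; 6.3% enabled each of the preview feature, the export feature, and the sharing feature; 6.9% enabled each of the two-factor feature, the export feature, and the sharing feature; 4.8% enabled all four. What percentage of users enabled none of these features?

7.0%

P(at least one) = 42.7 + 42.6 + 44.4 + 36.8 − 19.7 − 15.0 − 16.0 − 16.0 − 16.4 − 15.6 + 5.7 + 11.1 + 6.3 + 6.9 − 4.8 = 93.0%
P(none) = 100% − 93.0% = 7.0%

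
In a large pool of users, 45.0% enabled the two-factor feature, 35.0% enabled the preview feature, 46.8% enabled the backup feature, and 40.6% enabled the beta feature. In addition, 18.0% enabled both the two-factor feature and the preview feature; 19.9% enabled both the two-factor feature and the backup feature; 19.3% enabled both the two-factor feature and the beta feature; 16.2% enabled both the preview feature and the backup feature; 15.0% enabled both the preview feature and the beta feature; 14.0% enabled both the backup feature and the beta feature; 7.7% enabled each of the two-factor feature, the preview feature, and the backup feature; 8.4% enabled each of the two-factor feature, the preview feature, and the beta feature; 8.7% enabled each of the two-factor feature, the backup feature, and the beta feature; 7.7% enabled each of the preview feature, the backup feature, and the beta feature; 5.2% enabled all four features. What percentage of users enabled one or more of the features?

By inclusion-exclusion,
P(at least one) = 45.0 + 35.0 + 46.8 + 40.6 − 18.0 − 19.9 − 19.3 − 16.2 − 15.0 − 14.0 + 7.7 + 8.4 + 8.7 + 7.7 − 5.2 = 92.3%

92.3%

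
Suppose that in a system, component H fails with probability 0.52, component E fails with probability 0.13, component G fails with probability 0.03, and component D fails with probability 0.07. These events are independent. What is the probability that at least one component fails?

0.62328304

Independence gives P(none) = ∏(1 − pᵢ).
P(none) = (1 − 0.52) × (1 − 0.13) × (1 − 0.03) × (1 − 0.07) = 0.48 × 0.87 × 0.97 × 0.93 = 0.37671696
P(at least one) = 1 − 0.37671696 = 0.62328304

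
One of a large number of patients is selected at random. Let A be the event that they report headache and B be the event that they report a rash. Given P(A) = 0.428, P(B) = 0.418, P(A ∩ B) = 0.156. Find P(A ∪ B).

P(A ∪ B) = 0.428 + 0.418 − 0.156 = 0.690

0.690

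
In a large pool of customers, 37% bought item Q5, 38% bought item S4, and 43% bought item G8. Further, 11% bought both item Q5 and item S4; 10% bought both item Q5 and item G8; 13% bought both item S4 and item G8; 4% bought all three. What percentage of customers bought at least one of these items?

P(≥1) = 37 + 38 + 43 − 11 − 10 − 13 + 4 = 88%

88%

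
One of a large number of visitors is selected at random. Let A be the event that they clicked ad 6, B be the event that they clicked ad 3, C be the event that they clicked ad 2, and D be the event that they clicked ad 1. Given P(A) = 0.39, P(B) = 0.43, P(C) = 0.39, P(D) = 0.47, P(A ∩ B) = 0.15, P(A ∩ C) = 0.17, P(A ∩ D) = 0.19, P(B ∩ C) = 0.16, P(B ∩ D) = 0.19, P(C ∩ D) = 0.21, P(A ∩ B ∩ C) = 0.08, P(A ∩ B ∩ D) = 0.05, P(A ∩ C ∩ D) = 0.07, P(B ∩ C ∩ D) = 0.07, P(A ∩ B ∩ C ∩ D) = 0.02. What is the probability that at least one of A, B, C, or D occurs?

P(A ∪ B ∪ C ∪ D) = 0.39 + 0.43 + 0.39 + 0.47 − 0.15 − 0.17 − 0.19 − 0.16 − 0.19 − 0.21 + 0.08 + 0.05 + 0.07 + 0.07 − 0.02 = 0.86

0.86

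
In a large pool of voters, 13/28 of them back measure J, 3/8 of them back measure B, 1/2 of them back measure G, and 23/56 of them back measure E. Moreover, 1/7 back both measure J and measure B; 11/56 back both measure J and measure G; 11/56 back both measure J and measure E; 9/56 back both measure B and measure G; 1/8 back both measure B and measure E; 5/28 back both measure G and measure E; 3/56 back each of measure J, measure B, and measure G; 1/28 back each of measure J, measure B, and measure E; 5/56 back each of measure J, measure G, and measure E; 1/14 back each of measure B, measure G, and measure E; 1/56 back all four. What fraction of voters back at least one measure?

P(union) = 13/28 + 3/8 + 1/2 + 23/56 − 1/7 − 11/56 − 11/56 − 9/56 − 1/8 − 5/28 + 3/56 + 1/28 + 5/56 + 1/14 − 1/56 = 55/56

55/56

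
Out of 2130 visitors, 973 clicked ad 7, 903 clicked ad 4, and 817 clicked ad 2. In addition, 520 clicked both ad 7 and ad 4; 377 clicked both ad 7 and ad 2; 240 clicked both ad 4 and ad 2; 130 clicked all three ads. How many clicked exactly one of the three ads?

809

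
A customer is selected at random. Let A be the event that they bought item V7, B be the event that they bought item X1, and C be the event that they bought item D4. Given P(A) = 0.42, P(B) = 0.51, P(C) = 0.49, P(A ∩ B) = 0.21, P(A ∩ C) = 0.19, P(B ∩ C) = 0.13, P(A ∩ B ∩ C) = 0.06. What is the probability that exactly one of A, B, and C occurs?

0.54

Using the inclusion–exclusion count for exactly one event:
P(exactly one) = 0.42 + 0.51 + 0.49 − 2·0.21 − 2·0.19 − 2·0.13 + 3·0.06 = 0.54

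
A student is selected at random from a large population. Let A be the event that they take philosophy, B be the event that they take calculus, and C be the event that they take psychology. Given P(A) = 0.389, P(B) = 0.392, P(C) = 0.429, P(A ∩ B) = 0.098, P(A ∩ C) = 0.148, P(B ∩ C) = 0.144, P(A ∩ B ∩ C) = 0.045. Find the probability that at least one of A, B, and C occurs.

0.865

P(A ∪ B ∪ C) = 0.389 + 0.392 + 0.429 − 0.098 − 0.148 − 0.144 + 0.045 = 0.865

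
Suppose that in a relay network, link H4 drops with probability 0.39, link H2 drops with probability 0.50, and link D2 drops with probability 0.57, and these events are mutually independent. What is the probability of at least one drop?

P(none) = (1 − 0.39) × (1 − 0.50) × (1 − 0.57) = 0.61 × 0.50 × 0.43 = 0.13115
P(at least one) = 1 − 0.13115 = 0.86885

0.86885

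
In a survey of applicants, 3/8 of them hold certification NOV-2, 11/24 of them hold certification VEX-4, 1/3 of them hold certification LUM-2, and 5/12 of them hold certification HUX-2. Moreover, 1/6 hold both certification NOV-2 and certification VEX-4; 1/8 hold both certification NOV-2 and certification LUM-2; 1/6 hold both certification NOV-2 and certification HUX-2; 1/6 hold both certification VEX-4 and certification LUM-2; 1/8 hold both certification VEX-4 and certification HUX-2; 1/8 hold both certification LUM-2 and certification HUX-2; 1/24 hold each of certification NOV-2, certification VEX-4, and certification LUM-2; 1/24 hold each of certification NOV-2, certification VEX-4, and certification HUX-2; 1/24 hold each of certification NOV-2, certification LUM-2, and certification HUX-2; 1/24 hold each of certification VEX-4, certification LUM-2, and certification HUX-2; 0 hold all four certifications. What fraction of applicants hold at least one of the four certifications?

7/8

Using inclusion–exclusion:
P(union) = 3/8 + 11/24 + 1/3 + 5/12 − 1/6 − 1/8 − 1/6 − 1/6 − 1/8 − 1/8 + 1/24 + 1/24 + 1/24 + 1/24 − 0 = 7/8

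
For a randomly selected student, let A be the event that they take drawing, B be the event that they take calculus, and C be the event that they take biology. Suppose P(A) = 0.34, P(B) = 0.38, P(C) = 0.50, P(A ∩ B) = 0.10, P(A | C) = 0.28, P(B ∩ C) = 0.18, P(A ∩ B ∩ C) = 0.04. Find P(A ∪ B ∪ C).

0.84

P(A ∩ C) = P(C)·P(A|C) = 0.50 × 0.28 = 0.14
Using inclusion–exclusion:
P(A ∪ B ∪ C) = 0.34 + 0.38 + 0.50 − 0.10 − 0.14 − 0.18 + 0.04 = 0.84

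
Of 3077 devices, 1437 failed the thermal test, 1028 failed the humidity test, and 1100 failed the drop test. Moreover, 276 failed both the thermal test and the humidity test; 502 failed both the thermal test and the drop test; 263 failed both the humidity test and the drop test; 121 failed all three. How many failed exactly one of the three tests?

|exactly one| = 1437 + 1028 + 1100 − 2·276 − 2·502 − 2·263 + 3·121 = 1846

1846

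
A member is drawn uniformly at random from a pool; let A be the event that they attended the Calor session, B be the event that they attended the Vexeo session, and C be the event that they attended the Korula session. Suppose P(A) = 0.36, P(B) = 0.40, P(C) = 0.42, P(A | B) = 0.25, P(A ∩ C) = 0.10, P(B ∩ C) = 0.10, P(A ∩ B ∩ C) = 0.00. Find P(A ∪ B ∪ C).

P(A ∩ B) = P(B)·P(A|B) = 0.40 × 0.25 = 0.10
By inclusion-exclusion,
P(A ∪ B ∪ C) = 0.36 + 0.40 + 0.42 − 0.10 − 0.10 − 0.10 + 0.00 = 0.88

0.88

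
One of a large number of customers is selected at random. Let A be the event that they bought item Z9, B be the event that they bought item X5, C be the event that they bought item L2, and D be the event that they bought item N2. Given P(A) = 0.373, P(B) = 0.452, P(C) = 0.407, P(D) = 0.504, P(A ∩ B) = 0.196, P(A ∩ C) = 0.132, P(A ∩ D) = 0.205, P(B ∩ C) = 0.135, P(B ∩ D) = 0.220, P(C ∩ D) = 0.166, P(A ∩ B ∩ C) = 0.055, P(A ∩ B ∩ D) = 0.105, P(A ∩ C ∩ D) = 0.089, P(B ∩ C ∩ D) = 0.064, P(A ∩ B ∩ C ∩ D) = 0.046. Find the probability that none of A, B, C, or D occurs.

0.051

P(A ∪ B ∪ C ∪ D) = 0.373 + 0.452 + 0.407 + 0.504 − 0.196 − 0.132 − 0.205 − 0.135 − 0.220 − 0.166 + 0.055 + 0.105 + 0.089 + 0.064 − 0.046 = 0.949
P(none) = 1 − 0.949 = 0.051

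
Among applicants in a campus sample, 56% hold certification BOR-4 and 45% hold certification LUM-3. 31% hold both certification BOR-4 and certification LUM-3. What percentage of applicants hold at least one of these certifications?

70%

By inclusion-exclusion,
P(at least one) = 56 + 45 − 31 = 70%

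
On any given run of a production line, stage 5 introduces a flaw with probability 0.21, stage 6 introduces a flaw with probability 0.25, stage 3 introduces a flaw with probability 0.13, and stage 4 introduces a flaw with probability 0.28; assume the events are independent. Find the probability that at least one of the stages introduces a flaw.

0.628858

P(none) = (1 − 0.21) × (1 − 0.25) × (1 − 0.13) × (1 − 0.28) = 0.79 × 0.75 × 0.87 × 0.72 = 0.371142
P(at least one) = 1 − 0.371142 = 0.628858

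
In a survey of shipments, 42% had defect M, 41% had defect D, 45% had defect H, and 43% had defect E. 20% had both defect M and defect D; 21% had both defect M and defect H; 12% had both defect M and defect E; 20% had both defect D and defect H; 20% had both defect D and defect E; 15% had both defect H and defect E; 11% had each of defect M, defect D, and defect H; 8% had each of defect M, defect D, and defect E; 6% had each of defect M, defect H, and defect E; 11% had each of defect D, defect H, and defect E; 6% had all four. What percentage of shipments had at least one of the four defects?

93%

By inclusion–exclusion:
P(union) = 42 + 41 + 45 + 43 − 20 − 21 − 12 − 20 − 20 − 15 + 11 + 8 + 6 + 11 − 6 = 93%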